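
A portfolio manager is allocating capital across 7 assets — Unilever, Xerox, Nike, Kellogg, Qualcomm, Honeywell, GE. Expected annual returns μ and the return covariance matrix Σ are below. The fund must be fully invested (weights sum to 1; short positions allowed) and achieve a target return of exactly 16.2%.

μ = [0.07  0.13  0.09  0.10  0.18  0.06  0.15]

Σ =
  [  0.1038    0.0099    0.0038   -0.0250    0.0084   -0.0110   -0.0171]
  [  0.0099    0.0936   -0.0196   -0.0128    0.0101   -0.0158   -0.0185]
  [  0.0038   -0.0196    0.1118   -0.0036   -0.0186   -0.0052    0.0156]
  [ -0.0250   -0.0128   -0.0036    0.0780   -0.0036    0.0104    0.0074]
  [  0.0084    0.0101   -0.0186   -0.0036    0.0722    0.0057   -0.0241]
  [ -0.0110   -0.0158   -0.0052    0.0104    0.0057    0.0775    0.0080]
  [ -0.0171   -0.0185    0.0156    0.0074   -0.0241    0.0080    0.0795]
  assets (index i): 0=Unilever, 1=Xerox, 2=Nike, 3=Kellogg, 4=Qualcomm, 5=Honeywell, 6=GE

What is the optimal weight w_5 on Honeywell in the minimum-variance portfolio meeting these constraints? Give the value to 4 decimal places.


-0.1058

x=Σ⁻¹μ = [1.1739  2.1663  1.3724  1.8506  3.5186  0.6366  3.2044]
y=Σ⁻¹𝟙 = [15.0378  18.6413  13.3474  18.4577  19.5671  13.7154  20.3654]
a=μᵀx=1.824585  b=𝟙ᵀx=13.922867  c=𝟙ᵀy=119.132150  D=ac−b²=23.520567
λ₁=(c·0.162−b)/D = (119.132150·0.162−13.922867)/23.520567 = 0.228589
λ₂=(a−b·0.162)/D = (1.824585−13.922867·0.162)/23.520567 = -0.018321
w* = 0.228589·x + -0.018321·y:
  w_0 = 0.228589·1.1739 + -0.018321·15.0378 = -0.0072  (Unilever)
  w_1 = 0.228589·2.1663 + -0.018321·18.6413 = 0.1537  (Xerox)
  w_2 = 0.228589·1.3724 + -0.018321·13.3474 = 0.0692  (Nike)
  w_3 = 0.228589·1.8506 + -0.018321·18.4577 = 0.0849  (Kellogg)
  w_4 = 0.228589·3.5186 + -0.018321·19.5671 = 0.4458  (Qualcomm)
  w_5 = 0.228589·0.6366 + -0.018321·13.7154 = -0.1058  (Honeywell)
  w_6 = 0.228589·3.2044 + -0.018321·20.3654 = 0.3594  (GE)
Σw_i=1.0000  μᵀw=0.1620
σ²=wᵀΣw=λ₁·μ_p+λ₂ = 0.228589·0.162 + -0.018321 = 0.018710 ≈ 0.0187


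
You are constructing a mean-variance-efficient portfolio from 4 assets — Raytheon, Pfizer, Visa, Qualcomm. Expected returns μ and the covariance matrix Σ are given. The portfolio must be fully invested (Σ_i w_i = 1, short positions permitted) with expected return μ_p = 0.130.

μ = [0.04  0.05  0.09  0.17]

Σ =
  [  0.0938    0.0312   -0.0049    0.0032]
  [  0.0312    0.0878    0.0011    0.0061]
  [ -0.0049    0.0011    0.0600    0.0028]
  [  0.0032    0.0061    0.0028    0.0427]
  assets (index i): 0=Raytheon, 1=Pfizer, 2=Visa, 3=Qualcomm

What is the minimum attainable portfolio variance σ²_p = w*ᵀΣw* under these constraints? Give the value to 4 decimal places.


0.0217

g=Σ⁻¹μ = [0.3067  0.1765  1.3424  3.8450]
h=Σ⁻¹𝟙 = [8.5759  6.6963  16.2758  20.7526]
a=μᵀg=0.795564  b=𝟙ᵀg=5.670622  c=𝟙ᵀh=52.300651  D=ac−b²=9.452556
λ₁=(c·0.130−b)/D = (52.300651·0.130−5.670622)/9.452556 = 0.119382
λ₂=(a−b·0.130)/D = (0.795564−5.670622·0.130)/9.452556 = 0.006176
w* = 0.119382·g + 0.006176·h:
  w_0 = 0.119382·0.3067 + 0.006176·8.5759 = 0.0896  (Raytheon)
  w_1 = 0.119382·0.1765 + 0.006176·6.6963 = 0.0624  (Pfizer)
  w_2 = 0.119382·1.3424 + 0.006176·16.2758 = 0.2608  (Visa)
  w_3 = 0.119382·3.8450 + 0.006176·20.7526 = 0.5872  (Qualcomm)
Σw_i=1.0000  μᵀw=0.1300
σ²=wᵀΣw=λ₁·μ_p+λ₂ = 0.119382·0.130 + 0.006176 = 0.021696 ≈ 0.0217


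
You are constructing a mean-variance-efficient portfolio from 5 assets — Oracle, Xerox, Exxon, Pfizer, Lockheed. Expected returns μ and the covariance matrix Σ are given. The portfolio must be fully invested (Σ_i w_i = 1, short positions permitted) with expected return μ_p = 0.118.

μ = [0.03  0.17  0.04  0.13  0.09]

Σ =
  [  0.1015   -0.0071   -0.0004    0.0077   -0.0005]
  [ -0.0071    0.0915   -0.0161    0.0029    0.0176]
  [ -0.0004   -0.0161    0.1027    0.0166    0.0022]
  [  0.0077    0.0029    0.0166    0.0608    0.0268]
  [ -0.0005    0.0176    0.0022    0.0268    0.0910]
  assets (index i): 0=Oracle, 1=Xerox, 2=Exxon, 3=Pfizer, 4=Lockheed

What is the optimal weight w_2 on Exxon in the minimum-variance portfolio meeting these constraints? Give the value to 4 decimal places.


0.1333

u=Σ⁻¹μ = [0.2859  1.8747  0.3792  1.8803  0.0651]
v=Σ⁻¹𝟙 = [10.0566  12.0804  10.0383  9.3376  5.7152]
a=μᵀu=0.592743  b=𝟙ᵀu=4.485151  c=𝟙ᵀv=47.228104  D=ac−b²=7.877554
λ₁=(c·0.118−b)/D = (47.228104·0.118−4.485151)/7.877554 = 0.138084
λ₂=(a−b·0.118)/D = (0.592743−4.485151·0.118)/7.877554 = 0.008060
w* = 0.138084·u + 0.008060·v:
  w_0 = 0.138084·0.2859 + 0.008060·10.0566 = 0.1205  (Oracle)
  w_1 = 0.138084·1.8747 + 0.008060·12.0804 = 0.3562  (Xerox)
  w_2 = 0.138084·0.3792 + 0.008060·10.0383 = 0.1333  (Exxon)
  w_3 = 0.138084·1.8803 + 0.008060·9.3376 = 0.3349  (Pfizer)
  w_4 = 0.138084·0.0651 + 0.008060·5.7152 = 0.0551  (Lockheed)
Σw_i=1.0000  μᵀw=0.1180
σ²=wᵀΣw=λ₁·μ_p+λ₂ = 0.138084·0.118 + 0.008060 = 0.024354 ≈ 0.0244


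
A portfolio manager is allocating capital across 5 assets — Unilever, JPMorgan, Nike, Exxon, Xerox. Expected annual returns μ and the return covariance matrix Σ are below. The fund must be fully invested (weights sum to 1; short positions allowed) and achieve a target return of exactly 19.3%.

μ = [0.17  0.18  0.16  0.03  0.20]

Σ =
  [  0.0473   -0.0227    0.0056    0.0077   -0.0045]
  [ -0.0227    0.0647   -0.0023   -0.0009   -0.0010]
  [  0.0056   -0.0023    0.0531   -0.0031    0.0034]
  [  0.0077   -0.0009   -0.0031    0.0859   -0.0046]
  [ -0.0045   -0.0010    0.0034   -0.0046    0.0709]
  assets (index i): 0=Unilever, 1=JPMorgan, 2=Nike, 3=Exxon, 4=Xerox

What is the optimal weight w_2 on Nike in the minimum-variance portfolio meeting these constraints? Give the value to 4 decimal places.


g=Σ⁻¹μ = [6.0024  5.0240  2.4021  0.1200  3.1653]
h=Σ⁻¹𝟙 = [32.4311  27.8097  16.1753  10.4909  16.4600]
a=μᵀg=2.945720  b=𝟙ᵀg=16.713797  c=𝟙ᵀh=103.366942  D=ac−b²=25.139017
λ₁=(c·0.193−b)/D = (103.366942·0.193−16.713797)/25.139017 = 0.128725
λ₂=(a−b·0.193)/D = (2.945720−16.713797·0.193)/25.139017 = -0.011140
w* = 0.128725·g + -0.011140·h:
  w_0 = 0.128725·6.0024 + -0.011140·32.4311 = 0.4114  (Unilever)
  w_1 = 0.128725·5.0240 + -0.011140·27.8097 = 0.3369  (JPMorgan)
  w_2 = 0.128725·2.4021 + -0.011140·16.1753 = 0.1290  (Nike)
  w_3 = 0.128725·0.1200 + -0.011140·10.4909 = -0.1014  (Exxon)
  w_4 = 0.128725·3.1653 + -0.011140·16.4600 = 0.2241  (Xerox)
Σw_i=1.0000  μᵀw=0.1930
σ²=wᵀΣw=λ₁·μ_p+λ₂ = 0.128725·0.193 + -0.011140 = 0.013704 ≈ 0.0137

0.1290


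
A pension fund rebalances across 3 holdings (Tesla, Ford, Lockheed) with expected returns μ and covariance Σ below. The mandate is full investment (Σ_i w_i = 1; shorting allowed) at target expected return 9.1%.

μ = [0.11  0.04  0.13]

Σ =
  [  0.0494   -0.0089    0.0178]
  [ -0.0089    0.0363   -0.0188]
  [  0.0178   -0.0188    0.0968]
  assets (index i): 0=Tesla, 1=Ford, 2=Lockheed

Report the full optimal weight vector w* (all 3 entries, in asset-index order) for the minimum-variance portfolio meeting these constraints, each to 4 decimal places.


x=Σ⁻¹μ = [2.1445  2.3560  1.4062]
y=Σ⁻¹𝟙 = [22.4507  40.3205  14.0331]
a=μᵀx=0.512941  b=𝟙ᵀx=5.906694  c=𝟙ᵀy=76.804229  D=ac−b²=4.506984
λ₁=(c·0.091−b)/D = (76.804229·0.091−5.906694)/4.506984 = 0.240181
λ₂=(a−b·0.091)/D = (0.512941−5.906694·0.091)/4.506984 = -0.005451
w* = 0.240181·x + -0.005451·y:
  w_0 = 0.240181·2.1445 + -0.005451·22.4507 = 0.3927  (Tesla)
  w_1 = 0.240181·2.3560 + -0.005451·40.3205 = 0.3461  (Ford)
  w_2 = 0.240181·1.4062 + -0.005451·14.0331 = 0.2612  (Lockheed)
Σw_i=1.0000  μᵀw=0.0910
σ²=wᵀΣw=λ₁·μ_p+λ₂ = 0.240181·0.091 + -0.005451 = 0.016405 ≈ 0.0164

0.3927  0.3461  0.2612


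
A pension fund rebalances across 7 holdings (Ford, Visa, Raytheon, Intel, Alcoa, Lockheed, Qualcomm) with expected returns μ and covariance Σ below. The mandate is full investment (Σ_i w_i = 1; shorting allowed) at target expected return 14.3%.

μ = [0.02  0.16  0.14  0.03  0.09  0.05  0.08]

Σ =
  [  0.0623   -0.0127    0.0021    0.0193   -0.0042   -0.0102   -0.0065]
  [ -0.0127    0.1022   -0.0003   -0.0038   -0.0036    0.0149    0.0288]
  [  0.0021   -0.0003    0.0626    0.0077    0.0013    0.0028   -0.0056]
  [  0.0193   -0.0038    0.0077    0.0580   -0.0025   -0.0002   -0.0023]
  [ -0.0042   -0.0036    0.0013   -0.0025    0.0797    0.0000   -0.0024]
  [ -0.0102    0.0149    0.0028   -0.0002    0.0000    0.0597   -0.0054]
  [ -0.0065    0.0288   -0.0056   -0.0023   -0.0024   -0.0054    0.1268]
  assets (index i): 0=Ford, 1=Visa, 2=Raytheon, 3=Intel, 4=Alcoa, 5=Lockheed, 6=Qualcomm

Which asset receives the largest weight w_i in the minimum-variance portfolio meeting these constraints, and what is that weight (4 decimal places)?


u=Σ⁻¹μ = [0.7220  1.5006  2.1934  0.1572  1.2184  0.5267  0.4723]
v=Σ⁻¹𝟙 = [18.7411  7.8976  13.7507  10.7277  14.2716  18.1773  8.8995]
a=μᵀu=0.740111  b=𝟙ᵀu=6.790643  c=𝟙ᵀv=92.465631  D=ac−b²=22.322034
λ₁=(c·0.143−b)/D = (92.465631·0.143−6.790643)/22.322034 = 0.288143
λ₂=(a−b·0.143)/D = (0.740111−6.790643·0.143)/22.322034 = -0.010346
w* = 0.288143·u + -0.010346·v:
  w_0 = 0.288143·0.7220 + -0.010346·18.7411 = 0.0141  (Ford)
  w_1 = 0.288143·1.5006 + -0.010346·7.8976 = 0.3507  (Visa)
  w_2 = 0.288143·2.1934 + -0.010346·13.7507 = 0.4898  (Raytheon)
  w_3 = 0.288143·0.1572 + -0.010346·10.7277 = -0.0657  (Intel)
  w_4 = 0.288143·1.2184 + -0.010346·14.2716 = 0.2034  (Alcoa)
  w_5 = 0.288143·0.5267 + -0.010346·18.1773 = -0.0363  (Lockheed)
  w_6 = 0.288143·0.4723 + -0.010346·8.8995 = 0.0440  (Qualcomm)
Σw_i=1.0000  μᵀw=0.1430
σ²=wᵀΣw=λ₁·μ_p+λ₂ = 0.288143·0.143 + -0.010346 = 0.030858 ≈ 0.0309

Raytheon (0.4898)


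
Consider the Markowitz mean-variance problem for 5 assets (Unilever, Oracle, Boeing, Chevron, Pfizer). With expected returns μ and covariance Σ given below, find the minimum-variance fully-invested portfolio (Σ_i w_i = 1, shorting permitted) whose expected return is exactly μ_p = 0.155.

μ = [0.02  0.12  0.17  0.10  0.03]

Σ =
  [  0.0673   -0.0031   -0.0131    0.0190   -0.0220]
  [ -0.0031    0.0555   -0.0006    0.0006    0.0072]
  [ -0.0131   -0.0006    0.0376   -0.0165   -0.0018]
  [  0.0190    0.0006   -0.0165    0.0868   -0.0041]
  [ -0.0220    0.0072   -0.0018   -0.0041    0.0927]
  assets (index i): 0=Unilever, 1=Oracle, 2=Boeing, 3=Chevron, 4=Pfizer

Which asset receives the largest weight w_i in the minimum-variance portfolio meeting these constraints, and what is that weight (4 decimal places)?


Boeing (0.6379)

g=Σ⁻¹μ = [1.1799  2.1871  5.8878  2.0280  0.6378]
h=Σ⁻¹𝟙 = [25.3992  17.5436  43.0402  14.8217  16.9440]
a=μᵀg=1.508899  b=𝟙ᵀg=11.920553  c=𝟙ᵀh=117.748835  D=ac−b²=35.571543
λ₁=(c·0.155−b)/D = (117.748835·0.155−11.920553)/35.571543 = 0.177966
λ₂=(a−b·0.155)/D = (1.508899−11.920553·0.155)/35.571543 = -0.009524
w* = 0.177966·g + -0.009524·h:
  w_0 = 0.177966·1.1799 + -0.009524·25.3992 = -0.0319  (Unilever)
  w_1 = 0.177966·2.1871 + -0.009524·17.5436 = 0.2221  (Oracle)
  w_2 = 0.177966·5.8878 + -0.009524·43.0402 = 0.6379  (Boeing)
  w_3 = 0.177966·2.0280 + -0.009524·14.8217 = 0.2198  (Chevron)
  w_4 = 0.177966·0.6378 + -0.009524·16.9440 = -0.0479  (Pfizer)
Σw_i=1.0000  μᵀw=0.1550
σ²=wᵀΣw=λ₁·μ_p+λ₂ = 0.177966·0.155 + -0.009524 = 0.018061 ≈ 0.0181


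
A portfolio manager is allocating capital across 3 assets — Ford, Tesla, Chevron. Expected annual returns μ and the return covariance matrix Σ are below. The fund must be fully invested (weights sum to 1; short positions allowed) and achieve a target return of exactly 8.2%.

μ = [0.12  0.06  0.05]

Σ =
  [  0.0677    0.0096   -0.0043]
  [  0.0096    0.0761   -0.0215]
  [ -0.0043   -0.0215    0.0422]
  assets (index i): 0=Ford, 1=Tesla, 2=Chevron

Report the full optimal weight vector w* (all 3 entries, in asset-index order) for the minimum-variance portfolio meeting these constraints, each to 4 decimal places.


p=Σ⁻¹μ = [1.7371  1.1145  1.9296]
q=Σ⁻¹𝟙 = [14.0053  21.5778  36.1172]
a=μᵀp=0.371796  b=𝟙ᵀp=4.781158  c=𝟙ᵀq=71.700227  D=ac−b²=3.798407
λ₁=(c·0.082−b)/D = (71.700227·0.082−4.781158)/3.798407 = 0.289137
λ₂=(a−b·0.082)/D = (0.371796−4.781158·0.082)/3.798407 = -0.005333
w* = 0.289137·p + -0.005333·q:
  w_0 = 0.289137·1.7371 + -0.005333·14.0053 = 0.4275  (Ford)
  w_1 = 0.289137·1.1145 + -0.005333·21.5778 = 0.2072  (Tesla)
  w_2 = 0.289137·1.9296 + -0.005333·36.1172 = 0.3653  (Chevron)
Σw_i=1.0000  μᵀw=0.0820
σ²=wᵀΣw=λ₁·μ_p+λ₂ = 0.289137·0.082 + -0.005333 = 0.018376 ≈ 0.0184

0.4275  0.2072  0.3653


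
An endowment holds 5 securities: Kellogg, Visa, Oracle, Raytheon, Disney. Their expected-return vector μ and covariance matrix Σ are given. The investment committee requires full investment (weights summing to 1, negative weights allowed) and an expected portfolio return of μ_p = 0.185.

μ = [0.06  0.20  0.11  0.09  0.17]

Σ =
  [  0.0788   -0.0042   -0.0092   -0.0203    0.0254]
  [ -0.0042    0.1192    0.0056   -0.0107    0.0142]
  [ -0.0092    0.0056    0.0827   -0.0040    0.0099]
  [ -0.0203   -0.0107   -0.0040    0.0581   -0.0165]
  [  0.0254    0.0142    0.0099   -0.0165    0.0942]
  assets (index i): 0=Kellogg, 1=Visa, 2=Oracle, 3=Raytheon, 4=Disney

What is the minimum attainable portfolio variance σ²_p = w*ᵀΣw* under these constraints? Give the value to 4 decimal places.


x=Σ⁻¹μ = [1.2276  1.7270  1.2984  2.8321  1.5729]
y=Σ⁻¹𝟙 = [20.0421  10.1764  14.1687  29.1348  7.2917]
a=μᵀx=1.084168  b=𝟙ᵀx=8.658093  c=𝟙ᵀy=80.813757  D=ac−b²=12.653087
λ₁=(c·0.185−b)/D = (80.813757·0.185−8.658093)/12.653087 = 0.497306
λ₂=(a−b·0.185)/D = (1.084168−8.658093·0.185)/12.653087 = -0.040905
w* = 0.497306·x + -0.040905·y:
  w_0 = 0.497306·1.2276 + -0.040905·20.0421 = -0.2093  (Kellogg)
  w_1 = 0.497306·1.7270 + -0.040905·10.1764 = 0.4426  (Visa)
  w_2 = 0.497306·1.2984 + -0.040905·14.1687 = 0.0661  (Oracle)
  w_3 = 0.497306·2.8321 + -0.040905·29.1348 = 0.2167  (Raytheon)
  w_4 = 0.497306·1.5729 + -0.040905·7.2917 = 0.4840  (Disney)
Σw_i=1.0000  μᵀw=0.1850
σ²=wᵀΣw=λ₁·μ_p+λ₂ = 0.497306·0.185 + -0.040905 = 0.051096 ≈ 0.0511

0.0511


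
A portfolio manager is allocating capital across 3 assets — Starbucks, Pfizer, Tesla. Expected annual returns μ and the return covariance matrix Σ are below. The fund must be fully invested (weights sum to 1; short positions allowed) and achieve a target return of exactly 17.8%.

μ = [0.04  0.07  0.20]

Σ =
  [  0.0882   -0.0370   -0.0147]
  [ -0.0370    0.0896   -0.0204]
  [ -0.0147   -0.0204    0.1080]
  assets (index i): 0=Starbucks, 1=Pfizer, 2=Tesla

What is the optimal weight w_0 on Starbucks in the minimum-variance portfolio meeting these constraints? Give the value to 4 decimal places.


p=Σ⁻¹μ = [1.7302  2.0596  2.4764]
q=Σ⁻¹𝟙 = [24.9105  25.4208  17.4516]
a=μᵀp=0.708656  b=𝟙ᵀp=6.266184  c=𝟙ᵀq=67.782814  D=ac−b²=8.769626
λ₁=(c·0.178−b)/D = (67.782814·0.178−6.266184)/8.769626 = 0.661278
λ₂=(a−b·0.178)/D = (0.708656−6.266184·0.178)/8.769626 = -0.046379
w* = 0.661278·p + -0.046379·q:
  w_0 = 0.661278·1.7302 + -0.046379·24.9105 = -0.0112  (Starbucks)
  w_1 = 0.661278·2.0596 + -0.046379·25.4208 = 0.1830  (Pfizer)
  w_2 = 0.661278·2.4764 + -0.046379·17.4516 = 0.8282  (Tesla)
Σw_i=1.0000  μᵀw=0.1780
σ²=wᵀΣw=λ₁·μ_p+λ₂ = 0.661278·0.178 + -0.046379 = 0.071329 ≈ 0.0713

-0.0112


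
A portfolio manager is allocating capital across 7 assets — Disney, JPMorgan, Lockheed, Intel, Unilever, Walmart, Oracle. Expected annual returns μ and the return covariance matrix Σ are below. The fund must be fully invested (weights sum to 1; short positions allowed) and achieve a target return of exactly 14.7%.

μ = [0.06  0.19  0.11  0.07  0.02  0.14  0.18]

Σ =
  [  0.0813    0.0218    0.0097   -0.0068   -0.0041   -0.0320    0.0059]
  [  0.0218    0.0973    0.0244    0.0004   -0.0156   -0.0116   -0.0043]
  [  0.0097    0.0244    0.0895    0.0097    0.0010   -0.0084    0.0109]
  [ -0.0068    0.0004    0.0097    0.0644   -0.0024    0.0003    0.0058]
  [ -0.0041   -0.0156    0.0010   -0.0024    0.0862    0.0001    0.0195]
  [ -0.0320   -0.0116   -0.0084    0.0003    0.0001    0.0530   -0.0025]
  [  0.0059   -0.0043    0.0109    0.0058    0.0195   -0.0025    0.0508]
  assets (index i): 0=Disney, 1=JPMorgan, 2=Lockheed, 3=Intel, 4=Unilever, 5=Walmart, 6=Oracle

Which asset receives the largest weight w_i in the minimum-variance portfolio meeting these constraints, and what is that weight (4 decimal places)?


Walmart (0.3382)

g=Σ⁻¹μ = [1.6178  2.1591  0.3384  0.8432  -0.1051  4.3108  3.6218]
h=Σ⁻¹𝟙 = [24.7493  10.1333  5.9031  16.4264  12.3253  37.3970  11.6355]
a=μᵀg=1.856860  b=𝟙ᵀg=12.785949  c=𝟙ᵀh=118.569852  D=ac−b²=56.687080
λ₁=(c·0.147−b)/D = (118.569852·0.147−12.785949)/56.687080 = 0.081920
λ₂=(a−b·0.147)/D = (1.856860−12.785949·0.147)/56.687080 = -0.000400
w* = 0.081920·g + -0.000400·h:
  w_0 = 0.081920·1.6178 + -0.000400·24.7493 = 0.1226  (Disney)
  w_1 = 0.081920·2.1591 + -0.000400·10.1333 = 0.1728  (JPMorgan)
  w_2 = 0.081920·0.3384 + -0.000400·5.9031 = 0.0254  (Lockheed)
  w_3 = 0.081920·0.8432 + -0.000400·16.4264 = 0.0625  (Intel)
  w_4 = 0.081920·-0.1051 + -0.000400·12.3253 = -0.0135  (Unilever)
  w_5 = 0.081920·4.3108 + -0.000400·37.3970 = 0.3382  (Walmart)
  w_6 = 0.081920·3.6218 + -0.000400·11.6355 = 0.2920  (Oracle)
Σw_i=1.0000  μᵀw=0.1470
σ²=wᵀΣw=λ₁·μ_p+λ₂ = 0.081920·0.147 + -0.000400 = 0.011642 ≈ 0.0116


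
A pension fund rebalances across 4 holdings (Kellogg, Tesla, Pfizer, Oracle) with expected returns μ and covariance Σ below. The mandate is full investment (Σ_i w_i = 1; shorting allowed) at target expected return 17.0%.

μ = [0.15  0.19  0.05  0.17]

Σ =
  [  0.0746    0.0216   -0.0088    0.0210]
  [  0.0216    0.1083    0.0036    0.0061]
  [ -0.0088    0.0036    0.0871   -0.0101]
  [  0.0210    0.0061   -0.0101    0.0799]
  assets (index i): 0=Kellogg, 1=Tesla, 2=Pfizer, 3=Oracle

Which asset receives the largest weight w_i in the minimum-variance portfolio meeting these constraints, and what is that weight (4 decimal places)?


x=Σ⁻¹μ = [1.1992  1.3848  0.8483  1.8140]
y=Σ⁻¹𝟙 = [10.0966  6.1446  13.5348  11.1038]
a=μᵀx=0.793791  b=𝟙ᵀx=5.246331  c=𝟙ᵀy=40.879661  D=ac−b²=4.925924
λ₁=(c·0.170−b)/D = (40.879661·0.170−5.246331)/4.925924 = 0.345765
λ₂=(a−b·0.170)/D = (0.793791−5.246331·0.170)/4.925924 = -0.019912
w* = 0.345765·x + -0.019912·y:
  w_0 = 0.345765·1.1992 + -0.019912·10.0966 = 0.2136  (Kellogg)
  w_1 = 0.345765·1.3848 + -0.019912·6.1446 = 0.3565  (Tesla)
  w_2 = 0.345765·0.8483 + -0.019912·13.5348 = 0.0238  (Pfizer)
  w_3 = 0.345765·1.8140 + -0.019912·11.1038 = 0.4061  (Oracle)
Σw_i=1.0000  μᵀw=0.1700
σ²=wᵀΣw=λ₁·μ_p+λ₂ = 0.345765·0.170 + -0.019912 = 0.038868 ≈ 0.0389

Oracle (0.4061)


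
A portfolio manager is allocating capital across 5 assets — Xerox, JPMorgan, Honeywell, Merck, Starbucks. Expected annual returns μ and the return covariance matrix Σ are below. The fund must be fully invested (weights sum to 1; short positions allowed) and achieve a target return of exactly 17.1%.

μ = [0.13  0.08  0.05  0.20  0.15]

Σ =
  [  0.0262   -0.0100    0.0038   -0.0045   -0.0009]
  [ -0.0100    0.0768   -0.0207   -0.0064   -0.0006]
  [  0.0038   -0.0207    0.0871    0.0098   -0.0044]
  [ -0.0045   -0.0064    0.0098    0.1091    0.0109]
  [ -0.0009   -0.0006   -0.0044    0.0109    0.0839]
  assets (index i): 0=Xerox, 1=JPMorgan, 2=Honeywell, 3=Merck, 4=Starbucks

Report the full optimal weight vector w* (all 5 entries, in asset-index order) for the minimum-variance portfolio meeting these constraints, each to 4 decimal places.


0.6155  0.0326  -0.1819  0.3479  0.1859

x=Σ⁻¹μ = [6.0995  2.2005  0.6905  1.9873  1.6470]
y=Σ⁻¹𝟙 = [47.3640  24.0557  14.6146  10.0125  12.0647]
a=μᵀx=1.648000  b=𝟙ᵀx=12.624719  c=𝟙ᵀy=108.111578  D=ac−b²=18.784309
λ₁=(c·0.171−b)/D = (108.111578·0.171−12.624719)/18.784309 = 0.312088
λ₂=(a−b·0.171)/D = (1.648000−12.624719·0.171)/18.784309 = -0.027194
w* = 0.312088·x + -0.027194·y:
  w_0 = 0.312088·6.0995 + -0.027194·47.3640 = 0.6155  (Xerox)
  w_1 = 0.312088·2.2005 + -0.027194·24.0557 = 0.0326  (JPMorgan)
  w_2 = 0.312088·0.6905 + -0.027194·14.6146 = -0.1819  (Honeywell)
  w_3 = 0.312088·1.9873 + -0.027194·10.0125 = 0.3479  (Merck)
  w_4 = 0.312088·1.6470 + -0.027194·12.0647 = 0.1859  (Starbucks)
Σw_i=1.0000  μᵀw=0.1710
σ²=wᵀΣw=λ₁·μ_p+λ₂ = 0.312088·0.171 + -0.027194 = 0.026173 ≈ 0.0262


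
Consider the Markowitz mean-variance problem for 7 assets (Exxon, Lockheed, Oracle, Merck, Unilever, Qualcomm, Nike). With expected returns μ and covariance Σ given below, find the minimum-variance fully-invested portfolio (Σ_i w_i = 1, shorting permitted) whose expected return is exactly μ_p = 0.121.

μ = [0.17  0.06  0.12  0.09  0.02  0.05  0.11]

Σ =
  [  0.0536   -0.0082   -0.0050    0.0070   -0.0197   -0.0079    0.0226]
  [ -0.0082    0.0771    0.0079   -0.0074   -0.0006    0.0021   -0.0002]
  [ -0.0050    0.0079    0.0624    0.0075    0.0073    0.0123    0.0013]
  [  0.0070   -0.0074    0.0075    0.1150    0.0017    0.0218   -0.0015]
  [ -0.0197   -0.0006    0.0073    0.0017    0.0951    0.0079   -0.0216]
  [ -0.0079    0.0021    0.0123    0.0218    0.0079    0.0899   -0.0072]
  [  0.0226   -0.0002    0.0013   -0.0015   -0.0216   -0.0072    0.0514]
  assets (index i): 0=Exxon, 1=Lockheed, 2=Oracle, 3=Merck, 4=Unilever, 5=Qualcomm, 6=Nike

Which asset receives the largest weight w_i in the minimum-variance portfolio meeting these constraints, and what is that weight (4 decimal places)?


x=Σ⁻¹μ = [3.4059  0.9963  1.7843  0.4309  0.9862  0.4847  1.0962]
y=Σ⁻¹𝟙 = [21.0512  14.5775  10.8125  5.7915  17.5135  9.7216  18.8731]
a=μᵀx=1.056222  b=𝟙ᵀx=9.184474  c=𝟙ᵀy=98.340908  D=ac−b²=19.515231
λ₁=(c·0.121−b)/D = (98.340908·0.121−9.184474)/19.515231 = 0.139111
λ₂=(a−b·0.121)/D = (1.056222−9.184474·0.121)/19.515231 = -0.002823
w* = 0.139111·x + -0.002823·y:
  w_0 = 0.139111·3.4059 + -0.002823·21.0512 = 0.4144  (Exxon)
  w_1 = 0.139111·0.9963 + -0.002823·14.5775 = 0.0974  (Lockheed)
  w_2 = 0.139111·1.7843 + -0.002823·10.8125 = 0.2177  (Oracle)
  w_3 = 0.139111·0.4309 + -0.002823·5.7915 = 0.0436  (Merck)
  w_4 = 0.139111·0.9862 + -0.002823·17.5135 = 0.0877  (Unilever)
  w_5 = 0.139111·0.4847 + -0.002823·9.7216 = 0.0400  (Qualcomm)
  w_6 = 0.139111·1.0962 + -0.002823·18.8731 = 0.0992  (Nike)
Σw_i=1.0000  μᵀw=0.1210
σ²=wᵀΣw=λ₁·μ_p+λ₂ = 0.139111·0.121 + -0.002823 = 0.014009 ≈ 0.0140

Exxon (0.4144)


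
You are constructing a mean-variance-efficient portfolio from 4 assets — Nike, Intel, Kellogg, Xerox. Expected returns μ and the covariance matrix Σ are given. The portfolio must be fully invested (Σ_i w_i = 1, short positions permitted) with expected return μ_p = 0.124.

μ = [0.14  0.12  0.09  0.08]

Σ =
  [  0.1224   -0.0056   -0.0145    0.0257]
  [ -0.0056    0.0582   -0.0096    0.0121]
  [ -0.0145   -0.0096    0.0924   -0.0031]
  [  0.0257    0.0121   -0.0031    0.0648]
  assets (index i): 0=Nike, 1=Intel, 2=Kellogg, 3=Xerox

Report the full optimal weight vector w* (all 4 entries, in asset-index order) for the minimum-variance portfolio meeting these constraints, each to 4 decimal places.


u=Σ⁻¹μ = [1.3545  2.3626  1.4430  0.3252]
v=Σ⁻¹𝟙 = [8.7992  18.5014  14.4335  9.1781]
a=μᵀu=0.629030  b=𝟙ᵀu=5.485310  c=𝟙ᵀv=50.912110  D=ac−b²=1.936632
λ₁=(c·0.124−b)/D = (50.912110·0.124−5.485310)/1.936632 = 0.427439
λ₂=(a−b·0.124)/D = (0.629030−5.485310·0.124)/1.936632 = -0.026411
w* = 0.427439·u + -0.026411·v:
  w_0 = 0.427439·1.3545 + -0.026411·8.7992 = 0.3466  (Nike)
  w_1 = 0.427439·2.3626 + -0.026411·18.5014 = 0.5212  (Intel)
  w_2 = 0.427439·1.4430 + -0.026411·14.4335 = 0.2356  (Kellogg)
  w_3 = 0.427439·0.3252 + -0.026411·9.1781 = -0.1034  (Xerox)
Σw_i=1.0000  μᵀw=0.1240
σ²=wᵀΣw=λ₁·μ_p+λ₂ = 0.427439·0.124 + -0.026411 = 0.026592 ≈ 0.0266

0.3466  0.5212  0.2356  -0.1034


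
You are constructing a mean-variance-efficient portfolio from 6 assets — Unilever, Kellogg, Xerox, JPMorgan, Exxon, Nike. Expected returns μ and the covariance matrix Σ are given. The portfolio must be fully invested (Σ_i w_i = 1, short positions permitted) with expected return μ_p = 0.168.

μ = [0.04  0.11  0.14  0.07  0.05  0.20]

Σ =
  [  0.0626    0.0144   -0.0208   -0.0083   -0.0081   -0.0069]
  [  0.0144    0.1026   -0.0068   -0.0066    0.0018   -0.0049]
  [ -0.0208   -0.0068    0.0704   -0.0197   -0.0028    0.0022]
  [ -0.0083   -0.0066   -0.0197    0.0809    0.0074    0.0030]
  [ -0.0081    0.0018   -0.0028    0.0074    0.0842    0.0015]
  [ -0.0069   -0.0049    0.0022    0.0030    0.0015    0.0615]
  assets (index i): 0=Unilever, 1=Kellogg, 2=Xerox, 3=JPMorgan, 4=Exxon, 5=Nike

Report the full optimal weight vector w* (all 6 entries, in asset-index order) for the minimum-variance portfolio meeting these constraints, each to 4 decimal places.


0.0071  0.1544  0.2793  0.0741  -0.0629  0.5479

p=Σ⁻¹μ = [2.0842  1.2503  3.1386  1.7602  0.6572  3.3713]
q=Σ⁻¹𝟙 = [30.3945  9.4983  30.1466  21.7059  13.3722  17.9637]
a=μᵀp=1.490644  b=𝟙ᵀp=12.261880  c=𝟙ᵀq=123.081239  D=ac−b²=33.116669
λ₁=(c·0.168−b)/D = (123.081239·0.168−12.261880)/33.116669 = 0.254125
λ₂=(a−b·0.168)/D = (1.490644−12.261880·0.168)/33.116669 = -0.017192
w* = 0.254125·p + -0.017192·q:
  w_0 = 0.254125·2.0842 + -0.017192·30.3945 = 0.0071  (Unilever)
  w_1 = 0.254125·1.2503 + -0.017192·9.4983 = 0.1544  (Kellogg)
  w_2 = 0.254125·3.1386 + -0.017192·30.1466 = 0.2793  (Xerox)
  w_3 = 0.254125·1.7602 + -0.017192·21.7059 = 0.0741  (JPMorgan)
  w_4 = 0.254125·0.6572 + -0.017192·13.3722 = -0.0629  (Exxon)
  w_5 = 0.254125·3.3713 + -0.017192·17.9637 = 0.5479  (Nike)
Σw_i=1.0000  μᵀw=0.1680
σ²=wᵀΣw=λ₁·μ_p+λ₂ = 0.254125·0.168 + -0.017192 = 0.025501 ≈ 0.0255


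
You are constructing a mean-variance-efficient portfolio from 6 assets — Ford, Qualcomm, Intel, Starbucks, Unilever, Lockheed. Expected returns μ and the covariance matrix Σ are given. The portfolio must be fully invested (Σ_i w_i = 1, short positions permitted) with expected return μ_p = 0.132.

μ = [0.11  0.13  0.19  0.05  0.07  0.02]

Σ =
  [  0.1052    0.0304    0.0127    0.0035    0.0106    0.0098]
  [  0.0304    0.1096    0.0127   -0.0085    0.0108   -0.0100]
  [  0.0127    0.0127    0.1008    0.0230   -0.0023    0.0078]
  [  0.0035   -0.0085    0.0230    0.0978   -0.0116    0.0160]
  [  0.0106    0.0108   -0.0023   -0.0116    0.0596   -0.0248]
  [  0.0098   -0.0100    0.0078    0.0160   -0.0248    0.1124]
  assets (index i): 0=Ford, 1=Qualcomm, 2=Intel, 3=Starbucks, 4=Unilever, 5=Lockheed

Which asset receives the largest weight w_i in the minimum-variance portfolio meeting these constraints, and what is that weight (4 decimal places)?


g=Σ⁻¹μ = [0.4541  0.7981  1.6701  0.2612  1.1978  0.3205]
h=Σ⁻¹𝟙 = [2.9488  7.3339  5.8972  9.9846  22.2430  12.3694]
a=μᵀg=0.574340  b=𝟙ᵀg=4.701878  c=𝟙ᵀh=60.776854  D=ac−b²=12.798936
λ₁=(c·0.132−b)/D = (60.776854·0.132−4.701878)/12.798936 = 0.259449
λ₂=(a−b·0.132)/D = (0.574340−4.701878·0.132)/12.798936 = -0.003618
w* = 0.259449·g + -0.003618·h:
  w_0 = 0.259449·0.4541 + -0.003618·2.9488 = 0.1072  (Ford)
  w_1 = 0.259449·0.7981 + -0.003618·7.3339 = 0.1805  (Qualcomm)
  w_2 = 0.259449·1.6701 + -0.003618·5.8972 = 0.4120  (Intel)
  w_3 = 0.259449·0.2612 + -0.003618·9.9846 = 0.0317  (Starbucks)
  w_4 = 0.259449·1.1978 + -0.003618·22.2430 = 0.2303  (Unilever)
  w_5 = 0.259449·0.3205 + -0.003618·12.3694 = 0.0384  (Lockheed)
Σw_i=1.0000  μᵀw=0.1320
σ²=wᵀΣw=λ₁·μ_p+λ₂ = 0.259449·0.132 + -0.003618 = 0.030629 ≈ 0.0306

Intel (0.4120)


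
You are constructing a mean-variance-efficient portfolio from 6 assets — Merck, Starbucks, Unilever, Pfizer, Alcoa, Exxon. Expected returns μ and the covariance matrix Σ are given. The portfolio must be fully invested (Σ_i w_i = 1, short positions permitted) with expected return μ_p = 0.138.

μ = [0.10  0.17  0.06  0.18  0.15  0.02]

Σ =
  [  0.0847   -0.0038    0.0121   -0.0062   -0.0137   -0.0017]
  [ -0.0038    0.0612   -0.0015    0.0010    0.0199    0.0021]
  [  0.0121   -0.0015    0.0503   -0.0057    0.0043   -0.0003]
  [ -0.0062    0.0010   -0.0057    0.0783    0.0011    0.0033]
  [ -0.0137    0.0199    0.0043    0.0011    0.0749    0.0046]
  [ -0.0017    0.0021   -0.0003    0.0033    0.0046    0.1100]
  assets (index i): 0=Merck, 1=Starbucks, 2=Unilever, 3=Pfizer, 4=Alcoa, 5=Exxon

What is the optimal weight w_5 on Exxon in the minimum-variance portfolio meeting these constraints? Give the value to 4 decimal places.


g=Σ⁻¹μ = [1.5726  2.3494  1.0276  2.4451  1.5697  0.0251]
h=Σ⁻¹𝟙 = [12.7300  13.7103  18.0318  14.4263  10.2855  8.2122]
a=μᵀg=1.294381  b=𝟙ᵀg=8.989462  c=𝟙ᵀh=77.396057  D=ac−b²=19.369546
λ₁=(c·0.138−b)/D = (77.396057·0.138−8.989462)/19.369546 = 0.087312
λ₂=(a−b·0.138)/D = (1.294381−8.989462·0.138)/19.369546 = 0.002779
w* = 0.087312·g + 0.002779·h:
  w_0 = 0.087312·1.5726 + 0.002779·12.7300 = 0.1727  (Merck)
  w_1 = 0.087312·2.3494 + 0.002779·13.7103 = 0.2432  (Starbucks)
  w_2 = 0.087312·1.0276 + 0.002779·18.0318 = 0.1398  (Unilever)
  w_3 = 0.087312·2.4451 + 0.002779·14.4263 = 0.2536  (Pfizer)
  w_4 = 0.087312·1.5697 + 0.002779·10.2855 = 0.1656  (Alcoa)
  w_5 = 0.087312·0.0251 + 0.002779·8.2122 = 0.0250  (Exxon)
Σw_i=1.0000  μᵀw=0.1380
σ²=wᵀΣw=λ₁·μ_p+λ₂ = 0.087312·0.138 + 0.002779 = 0.014828 ≈ 0.0148

0.0250


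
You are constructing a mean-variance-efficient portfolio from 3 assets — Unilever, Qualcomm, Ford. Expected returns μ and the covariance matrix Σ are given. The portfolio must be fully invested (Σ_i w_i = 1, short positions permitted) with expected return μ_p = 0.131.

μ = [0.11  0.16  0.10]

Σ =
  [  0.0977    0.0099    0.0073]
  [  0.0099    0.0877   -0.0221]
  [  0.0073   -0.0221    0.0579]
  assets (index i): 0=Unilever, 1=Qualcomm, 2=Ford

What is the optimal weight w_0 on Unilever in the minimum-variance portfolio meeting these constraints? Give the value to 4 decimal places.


0.0921

x=Σ⁻¹μ = [0.6931  2.3892  2.5516]
y=Σ⁻¹𝟙 = [6.8896  16.3287  22.6351]
a=μᵀx=0.713676  b=𝟙ᵀx=5.633954  c=𝟙ᵀy=45.853350  D=ac−b²=0.983020
λ₁=(c·0.131−b)/D = (45.853350·0.131−5.633954)/0.983020 = 0.379275
λ₂=(a−b·0.131)/D = (0.713676−5.633954·0.131)/0.983020 = -0.024793
w* = 0.379275·x + -0.024793·y:
  w_0 = 0.379275·0.6931 + -0.024793·6.8896 = 0.0921  (Unilever)
  w_1 = 0.379275·2.3892 + -0.024793·16.3287 = 0.5013  (Qualcomm)
  w_2 = 0.379275·2.5516 + -0.024793·22.6351 = 0.4066  (Ford)
Σw_i=1.0000  μᵀw=0.1310
σ²=wᵀΣw=λ₁·μ_p+λ₂ = 0.379275·0.131 + -0.024793 = 0.024893 ≈ 0.0249


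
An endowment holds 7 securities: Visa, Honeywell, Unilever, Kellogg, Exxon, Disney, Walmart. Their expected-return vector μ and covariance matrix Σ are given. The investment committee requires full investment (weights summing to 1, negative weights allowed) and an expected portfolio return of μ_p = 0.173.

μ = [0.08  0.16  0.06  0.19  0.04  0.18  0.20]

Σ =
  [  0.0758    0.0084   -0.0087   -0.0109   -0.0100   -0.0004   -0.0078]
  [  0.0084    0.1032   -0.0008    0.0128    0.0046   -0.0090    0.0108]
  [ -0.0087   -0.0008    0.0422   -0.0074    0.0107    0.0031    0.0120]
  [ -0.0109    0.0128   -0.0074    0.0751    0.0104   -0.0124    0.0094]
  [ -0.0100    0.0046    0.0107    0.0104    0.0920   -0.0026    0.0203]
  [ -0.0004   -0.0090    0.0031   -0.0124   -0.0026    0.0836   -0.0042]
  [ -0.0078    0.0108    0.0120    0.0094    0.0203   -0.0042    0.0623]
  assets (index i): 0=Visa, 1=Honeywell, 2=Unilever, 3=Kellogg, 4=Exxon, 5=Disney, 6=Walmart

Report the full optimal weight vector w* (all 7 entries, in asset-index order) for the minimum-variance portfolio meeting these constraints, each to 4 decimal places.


0.1298  0.0882  0.0773  0.2512  -0.0646  0.2455  0.2727

g=Σ⁻¹μ = [1.7734  1.0169  1.4139  2.9173  -0.4757  2.7815  2.8860]
h=Σ⁻¹𝟙 = [19.9094  6.1331  25.9700  18.2669  6.1398  15.0937  8.7394]
a=μᵀg=2.002547  b=𝟙ᵀg=12.313292  c=𝟙ᵀh=100.252289  D=ac−b²=49.142800
λ₁=(c·0.173−b)/D = (100.252289·0.173−12.313292)/49.142800 = 0.102362
λ₂=(a−b·0.173)/D = (2.002547−12.313292·0.173)/49.142800 = -0.002598
w* = 0.102362·g + -0.002598·h:
  w_0 = 0.102362·1.7734 + -0.002598·19.9094 = 0.1298  (Visa)
  w_1 = 0.102362·1.0169 + -0.002598·6.1331 = 0.0882  (Honeywell)
  w_2 = 0.102362·1.4139 + -0.002598·25.9700 = 0.0773  (Unilever)
  w_3 = 0.102362·2.9173 + -0.002598·18.2669 = 0.2512  (Kellogg)
  w_4 = 0.102362·-0.4757 + -0.002598·6.1398 = -0.0646  (Exxon)
  w_5 = 0.102362·2.7815 + -0.002598·15.0937 = 0.2455  (Disney)
  w_6 = 0.102362·2.8860 + -0.002598·8.7394 = 0.2727  (Walmart)
Σw_i=1.0000  μᵀw=0.1730
σ²=wᵀΣw=λ₁·μ_p+λ₂ = 0.102362·0.173 + -0.002598 = 0.015111 ≈ 0.0151


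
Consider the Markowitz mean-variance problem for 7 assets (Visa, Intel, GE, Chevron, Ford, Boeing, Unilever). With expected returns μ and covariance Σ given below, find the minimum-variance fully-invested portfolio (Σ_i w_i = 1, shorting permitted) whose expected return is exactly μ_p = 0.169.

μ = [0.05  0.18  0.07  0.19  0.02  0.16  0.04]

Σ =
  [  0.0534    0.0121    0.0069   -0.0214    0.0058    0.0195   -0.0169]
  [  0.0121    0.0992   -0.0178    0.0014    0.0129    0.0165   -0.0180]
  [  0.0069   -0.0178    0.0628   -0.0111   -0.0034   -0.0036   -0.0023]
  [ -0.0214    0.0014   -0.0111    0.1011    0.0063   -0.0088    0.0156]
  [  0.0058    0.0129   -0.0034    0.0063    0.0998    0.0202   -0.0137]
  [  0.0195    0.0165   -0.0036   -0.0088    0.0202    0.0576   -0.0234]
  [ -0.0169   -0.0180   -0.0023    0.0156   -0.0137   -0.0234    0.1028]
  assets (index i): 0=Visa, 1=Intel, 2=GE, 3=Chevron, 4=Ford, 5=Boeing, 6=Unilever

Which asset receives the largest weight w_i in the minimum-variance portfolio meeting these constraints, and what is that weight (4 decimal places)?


u=Σ⁻¹μ = [0.3879  1.8742  2.2105  2.3291  -0.6462  3.2936  1.1406]
v=Σ⁻¹𝟙 = [17.9512  11.1685  21.5687  14.2265  6.4454  16.4831  17.5690]
a=μᵀu=1.513685  b=𝟙ᵀu=10.589715  c=𝟙ᵀv=105.412492  D=ac−b²=47.419270
λ₁=(c·0.169−b)/D = (105.412492·0.169−10.589715)/47.419270 = 0.152364
λ₂=(a−b·0.169)/D = (1.513685−10.589715·0.169)/47.419270 = -0.005820
w* = 0.152364·u + -0.005820·v:
  w_0 = 0.152364·0.3879 + -0.005820·17.9512 = -0.0454  (Visa)
  w_1 = 0.152364·1.8742 + -0.005820·11.1685 = 0.2206  (Intel)
  w_2 = 0.152364·2.2105 + -0.005820·21.5687 = 0.2113  (GE)
  w_3 = 0.152364·2.3291 + -0.005820·14.2265 = 0.2721  (Chevron)
  w_4 = 0.152364·-0.6462 + -0.005820·6.4454 = -0.1360  (Ford)
  w_5 = 0.152364·3.2936 + -0.005820·16.4831 = 0.4059  (Boeing)
  w_6 = 0.152364·1.1406 + -0.005820·17.5690 = 0.0715  (Unilever)
Σw_i=1.0000  μᵀw=0.1690
σ²=wᵀΣw=λ₁·μ_p+λ₂ = 0.152364·0.169 + -0.005820 = 0.019930 ≈ 0.0199

Boeing (0.4059)


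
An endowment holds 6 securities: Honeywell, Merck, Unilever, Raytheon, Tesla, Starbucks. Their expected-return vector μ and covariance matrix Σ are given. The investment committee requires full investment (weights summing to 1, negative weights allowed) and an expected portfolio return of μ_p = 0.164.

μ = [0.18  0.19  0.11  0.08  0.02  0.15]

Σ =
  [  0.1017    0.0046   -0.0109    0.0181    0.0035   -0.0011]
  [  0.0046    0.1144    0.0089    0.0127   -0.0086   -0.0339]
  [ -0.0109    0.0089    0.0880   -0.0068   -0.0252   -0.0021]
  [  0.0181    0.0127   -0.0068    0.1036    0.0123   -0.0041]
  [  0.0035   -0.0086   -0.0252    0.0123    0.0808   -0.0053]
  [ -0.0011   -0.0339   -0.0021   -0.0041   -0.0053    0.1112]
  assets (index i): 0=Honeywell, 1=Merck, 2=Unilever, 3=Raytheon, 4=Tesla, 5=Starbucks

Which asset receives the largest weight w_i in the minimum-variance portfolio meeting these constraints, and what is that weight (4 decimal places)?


g=Σ⁻¹μ = [1.7868  2.1322  1.6122  0.2694  0.9969  2.1045]
h=Σ⁻¹𝟙 = [9.6111  11.9316  17.5057  5.9996  18.7056  14.1687]
a=μᵀg=1.261251  b=𝟙ᵀg=8.902019  c=𝟙ᵀh=77.922367  D=ac−b²=19.033682
λ₁=(c·0.164−b)/D = (77.922367·0.164−8.902019)/19.033682 = 0.203705
λ₂=(a−b·0.164)/D = (1.261251−8.902019·0.164)/19.033682 = -0.010438
w* = 0.203705·g + -0.010438·h:
  w_0 = 0.203705·1.7868 + -0.010438·9.6111 = 0.2636  (Honeywell)
  w_1 = 0.203705·2.1322 + -0.010438·11.9316 = 0.3098  (Merck)
  w_2 = 0.203705·1.6122 + -0.010438·17.5057 = 0.1457  (Unilever)
  w_3 = 0.203705·0.2694 + -0.010438·5.9996 = -0.0077  (Raytheon)
  w_4 = 0.203705·0.9969 + -0.010438·18.7056 = 0.0078  (Tesla)
  w_5 = 0.203705·2.1045 + -0.010438·14.1687 = 0.2808  (Starbucks)
Σw_i=1.0000  μᵀw=0.1640
σ²=wᵀΣw=λ₁·μ_p+λ₂ = 0.203705·0.164 + -0.010438 = 0.022969 ≈ 0.0230

Merck (0.3098)


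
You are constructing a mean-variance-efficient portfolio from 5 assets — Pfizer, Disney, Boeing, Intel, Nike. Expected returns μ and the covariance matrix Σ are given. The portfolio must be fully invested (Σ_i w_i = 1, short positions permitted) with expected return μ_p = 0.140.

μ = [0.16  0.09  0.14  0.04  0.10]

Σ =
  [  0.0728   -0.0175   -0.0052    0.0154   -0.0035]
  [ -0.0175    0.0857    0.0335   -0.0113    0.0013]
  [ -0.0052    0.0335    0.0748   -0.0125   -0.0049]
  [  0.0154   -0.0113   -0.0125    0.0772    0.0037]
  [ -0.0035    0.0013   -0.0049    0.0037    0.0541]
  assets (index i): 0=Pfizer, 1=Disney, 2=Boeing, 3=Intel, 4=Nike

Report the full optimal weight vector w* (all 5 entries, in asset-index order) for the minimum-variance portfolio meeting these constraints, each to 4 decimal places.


0.4222  0.0742  0.2889  -0.0642  0.2789

x=Σ⁻¹μ = [2.5702  0.8585  1.8612  0.3299  2.1401]
y=Σ⁻¹𝟙 = [15.6167  11.2140  12.8202  12.6196  19.5232]
a=μᵀx=0.976269  b=𝟙ᵀx=7.759867  c=𝟙ᵀy=71.793756  D=ac−b²=9.874482
λ₁=(c·0.140−b)/D = (71.793756·0.140−7.759867)/9.874482 = 0.232038
λ₂=(a−b·0.140)/D = (0.976269−7.759867·0.140)/9.874482 = -0.011151
w* = 0.232038·x + -0.011151·y:
  w_0 = 0.232038·2.5702 + -0.011151·15.6167 = 0.4222  (Pfizer)
  w_1 = 0.232038·0.8585 + -0.011151·11.2140 = 0.0742  (Disney)
  w_2 = 0.232038·1.8612 + -0.011151·12.8202 = 0.2889  (Boeing)
  w_3 = 0.232038·0.3299 + -0.011151·12.6196 = -0.0642  (Intel)
  w_4 = 0.232038·2.1401 + -0.011151·19.5232 = 0.2789  (Nike)
Σw_i=1.0000  μᵀw=0.1400
σ²=wᵀΣw=λ₁·μ_p+λ₂ = 0.232038·0.140 + -0.011151 = 0.021334 ≈ 0.0213


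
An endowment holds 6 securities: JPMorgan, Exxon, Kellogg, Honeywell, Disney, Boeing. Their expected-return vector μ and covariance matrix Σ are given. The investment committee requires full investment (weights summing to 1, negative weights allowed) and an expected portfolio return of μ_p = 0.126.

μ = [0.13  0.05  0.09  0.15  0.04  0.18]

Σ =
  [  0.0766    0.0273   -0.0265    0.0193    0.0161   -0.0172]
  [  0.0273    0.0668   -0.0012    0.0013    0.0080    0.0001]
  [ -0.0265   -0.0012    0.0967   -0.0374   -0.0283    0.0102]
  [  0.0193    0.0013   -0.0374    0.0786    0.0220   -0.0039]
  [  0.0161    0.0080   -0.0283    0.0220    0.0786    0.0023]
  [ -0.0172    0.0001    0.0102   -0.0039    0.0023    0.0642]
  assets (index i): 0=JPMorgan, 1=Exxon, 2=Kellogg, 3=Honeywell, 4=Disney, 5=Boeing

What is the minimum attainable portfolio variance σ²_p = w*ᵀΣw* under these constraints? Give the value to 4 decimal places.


0.0113

g=Σ⁻¹μ = [2.7445  -0.3875  2.2970  2.4939  0.0179  3.3255]
h=Σ⁻¹𝟙 = [15.2851  7.3622  23.0194  17.3249  11.7946  16.6325]
a=μᵀg=1.517537  b=𝟙ᵀg=10.491307  c=𝟙ᵀh=91.418873  D=ac−b²=28.664048
λ₁=(c·0.126−b)/D = (91.418873·0.126−10.491307)/28.664048 = 0.035845
λ₂=(a−b·0.126)/D = (1.517537−10.491307·0.126)/28.664048 = 0.006825
w* = 0.035845·g + 0.006825·h:
  w_0 = 0.035845·2.7445 + 0.006825·15.2851 = 0.2027  (JPMorgan)
  w_1 = 0.035845·-0.3875 + 0.006825·7.3622 = 0.0364  (Exxon)
  w_2 = 0.035845·2.2970 + 0.006825·23.0194 = 0.2394  (Kellogg)
  w_3 = 0.035845·2.4939 + 0.006825·17.3249 = 0.2076  (Honeywell)
  w_4 = 0.035845·0.0179 + 0.006825·11.7946 = 0.0811  (Disney)
  w_5 = 0.035845·3.3255 + 0.006825·16.6325 = 0.2327  (Boeing)
Σw_i=1.0000  μᵀw=0.1260
σ²=wᵀΣw=λ₁·μ_p+λ₂ = 0.035845·0.126 + 0.006825 = 0.011342 ≈ 0.0113
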